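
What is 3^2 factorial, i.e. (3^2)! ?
Convert 3^2 (power) → 9 (decimal)
Compute 9! = 362880
362880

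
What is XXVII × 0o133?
Convert XXVII (Roman numeral) → 10 + 10 + 5 + 1 + 1 = 27 (decimal)
Convert 0o133 (octal) → 1×64 + 3×8 + 3 = 91 (decimal)
Compute 27 × 91 = 2457
2457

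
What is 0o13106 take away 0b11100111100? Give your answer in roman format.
Convert 0o13106 (octal) → 1×4096 + 3×512 + 1×64 + 6 = 5702 (decimal)
Convert 0b11100111100 (binary) → 1024 + 512 + 256 + 32 + 16 + 8 + 4 = 1852 (decimal)
Compute 5702 - 1852 = 3850
Convert 3850 (decimal) → 3850 = 1000 + 1000 + 1000 + 500 + 100 + 100 + 100 + 50 → MMMDCCCL (Roman numeral)
MMMDCCCL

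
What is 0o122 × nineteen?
Convert 0o122 (octal) → 1×64 + 2×8 + 2 = 82 (decimal)
Convert nineteen (English words) → 19 (decimal)
Compute 82 × 19 = 1558
1558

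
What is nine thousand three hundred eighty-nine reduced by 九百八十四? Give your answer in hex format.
Convert nine thousand three hundred eighty-nine (English words) → 9×1000 + 3×100 + 89 = 9389 (decimal)
Convert 九百八十四 (Chinese numeral) → 9×100 + 8×10 + 4 = 984 (decimal)
Compute 9389 - 984 = 8405
Convert 8405 (decimal) → 8405 = 2×4096 + 13×16 + 5 → 0x20D5 (hexadecimal)
0x20D5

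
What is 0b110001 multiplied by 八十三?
Convert 0b110001 (binary) → 32 + 16 + 1 = 49 (decimal)
Convert 八十三 (Chinese numeral) → 8×10 + 3 = 83 (decimal)
Compute 49 × 83 = 4067
4067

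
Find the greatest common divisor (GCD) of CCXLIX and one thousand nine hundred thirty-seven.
Convert CCXLIX (Roman numeral) → 100 + 100 + 40 + 9 = 249 (decimal)
Convert one thousand nine hundred thirty-seven (English words) → 1×1000 + 9×100 + 37 = 1937 (decimal)
Compute gcd(249, 1937) = 1
1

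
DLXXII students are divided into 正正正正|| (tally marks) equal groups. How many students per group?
Convert DLXXII (Roman numeral) → 500 + 50 + 10 + 10 + 1 + 1 = 572 (decimal)
Convert 正正正正|| (tally marks) → 5 + 5 + 5 + 5 + 2 = 22 (decimal)
Compute 572 ÷ 22 = 26
26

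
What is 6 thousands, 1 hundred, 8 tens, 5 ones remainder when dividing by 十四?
Convert 6 thousands, 1 hundred, 8 tens, 5 ones (place-value notation) → 6×1000 + 1×100 + 8×10 + 5 = 6185 (decimal)
Convert 十四 (Chinese numeral) → 1×10 + 4 = 14 (decimal)
Compute 6185 mod 14 = 11
11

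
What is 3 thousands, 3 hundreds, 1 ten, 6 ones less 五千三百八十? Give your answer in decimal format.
Convert 3 thousands, 3 hundreds, 1 ten, 6 ones (place-value notation) → 3×1000 + 3×100 + 1×10 + 6 = 3316 (decimal)
Convert 五千三百八十 (Chinese numeral) → 5×1000 + 3×100 + 8×10 = 5380 (decimal)
Compute 3316 - 5380 = -2064
-2064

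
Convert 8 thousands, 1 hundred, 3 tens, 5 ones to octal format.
Convert 8 thousands, 1 hundred, 3 tens, 5 ones (place-value notation) → 8×1000 + 1×100 + 3×10 + 5 = 8135 (decimal)
Convert 8135 (decimal) → 8135 = 1×4096 + 7×512 + 7×64 + 7 → 0o17707 (octal)
0o17707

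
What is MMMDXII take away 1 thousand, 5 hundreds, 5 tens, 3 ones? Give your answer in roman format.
Convert MMMDXII (Roman numeral) → 1000 + 1000 + 1000 + 500 + 10 + 1 + 1 = 3512 (decimal)
Convert 1 thousand, 5 hundreds, 5 tens, 3 ones (place-value notation) → 1×1000 + 5×100 + 5×10 + 3 = 1553 (decimal)
Compute 3512 - 1553 = 1959
Convert 1959 (decimal) → 1959 = 1000 + 900 + 50 + 9 → MCMLIX (Roman numeral)
MCMLIX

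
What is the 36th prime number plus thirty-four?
The 36th prime number = 151
Convert thirty-four (English words) → 34 (decimal)
Compute 151 + 34 = 185
185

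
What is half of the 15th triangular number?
The 15th triangular number = 15×16/2 = 120
Compute 120 ÷ 2 = 60
60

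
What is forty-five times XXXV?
Convert forty-five (English words) → 45 (decimal)
Convert XXXV (Roman numeral) → 10 + 10 + 10 + 5 = 35 (decimal)
Compute 45 × 35 = 1575
1575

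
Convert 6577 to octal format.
Convert 6577 (decimal) → 6577 = 1×4096 + 4×512 + 6×64 + 6×8 + 1 → 0o14661 (octal)
0o14661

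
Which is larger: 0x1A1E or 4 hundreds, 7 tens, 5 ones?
Convert 0x1A1E (hexadecimal) → 1×4096 + 10×256 + 1×16 + 14 = 6686 (decimal)
Convert 4 hundreds, 7 tens, 5 ones (place-value notation) → 4×100 + 7×10 + 5 = 475 (decimal)
Compare 6686 vs 475: larger = 6686
6686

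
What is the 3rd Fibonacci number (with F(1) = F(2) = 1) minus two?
The 3rd Fibonacci number (with F(1) = F(2) = 1): 1, 1, 2 → 2
Convert two (English words) → 2 (decimal)
Compute 2 - 2 = 0
0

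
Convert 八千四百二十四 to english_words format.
Convert 八千四百二十四 (Chinese numeral) → 8×1000 + 4×100 + 2×10 + 4 = 8424 (decimal)
Convert 8424 (decimal) → 8424 = 8×1000 + 4×100 + 24 → eight thousand four hundred twenty-four (English words)
eight thousand four hundred twenty-four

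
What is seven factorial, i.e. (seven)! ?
Convert seven (English words) → 7 (decimal)
Compute 7! = 5040
5040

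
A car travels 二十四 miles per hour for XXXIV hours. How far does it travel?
Convert 二十四 (Chinese numeral) → 2×10 + 4 = 24 (decimal)
Convert XXXIV (Roman numeral) → 10 + 10 + 10 + 4 = 34 (decimal)
Compute 24 × 34 = 816
816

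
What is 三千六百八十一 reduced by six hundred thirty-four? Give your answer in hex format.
Convert 三千六百八十一 (Chinese numeral) → 3×1000 + 6×100 + 8×10 + 1 = 3681 (decimal)
Convert six hundred thirty-four (English words) → 6×100 + 34 = 634 (decimal)
Compute 3681 - 634 = 3047
Convert 3047 (decimal) → 3047 = 11×256 + 14×16 + 7 → 0xBE7 (hexadecimal)
0xBE7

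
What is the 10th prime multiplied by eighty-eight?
Convert the 10th prime (prime index) → 29 (decimal)
Convert eighty-eight (English words) → 88 (decimal)
Compute 29 × 88 = 2552
2552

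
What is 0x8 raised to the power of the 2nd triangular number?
Convert 0x8 (hexadecimal) → 8 (decimal)
Convert the 2nd triangular number (triangular index) → 2×3/2 = 3 (decimal)
Compute 8 ^ 3 = 512
512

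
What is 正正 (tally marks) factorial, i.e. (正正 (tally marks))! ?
Convert 正正 (tally marks) → 5 + 5 = 10 (decimal)
Compute 10! = 3628800
3628800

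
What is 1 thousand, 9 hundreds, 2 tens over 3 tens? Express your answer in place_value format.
Convert 1 thousand, 9 hundreds, 2 tens (place-value notation) → 1×1000 + 9×100 + 2×10 = 1920 (decimal)
Convert 3 tens (place-value notation) → 3×10 = 30 (decimal)
Compute 1920 ÷ 30 = 64
Convert 64 (decimal) → 64 = 6×10 + 4 → 6 tens, 4 ones (place-value notation)
6 tens, 4 ones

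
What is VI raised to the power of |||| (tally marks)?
Convert VI (Roman numeral) → 5 + 1 = 6 (decimal)
Convert |||| (tally marks) → 4 (decimal)
Compute 6 ^ 4 = 1296
1296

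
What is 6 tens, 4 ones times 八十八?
Convert 6 tens, 4 ones (place-value notation) → 6×10 + 4 = 64 (decimal)
Convert 八十八 (Chinese numeral) → 8×10 + 8 = 88 (decimal)
Compute 64 × 88 = 5632
5632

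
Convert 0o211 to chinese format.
Convert 0o211 (octal) → 2×64 + 1×8 + 1 = 137 (decimal)
Convert 137 (decimal) → 137 = 1×100 + 3×10 + 7 → 一百三十七 (Chinese numeral)
一百三十七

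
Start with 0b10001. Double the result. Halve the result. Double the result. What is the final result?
Convert 0b10001 (binary) → 16 + 1 = 17 (decimal)
Start: 17
17 × 2 = 34
34 ÷ 2 = 17
17 × 2 = 34
34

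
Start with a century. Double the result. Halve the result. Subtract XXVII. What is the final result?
Convert a century (colloquial) → 100 (decimal)
Start: 100
100 × 2 = 200
200 ÷ 2 = 100
Convert XXVII (Roman numeral) → 10 + 10 + 5 + 1 + 1 = 27 (decimal)
100 - 27 = 73
73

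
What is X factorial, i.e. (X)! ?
Convert X (Roman numeral) → 10 (decimal)
Compute 10! = 3628800
3628800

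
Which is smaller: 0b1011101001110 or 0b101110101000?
Convert 0b1011101001110 (binary) → 4096 + 1024 + 512 + 256 + 64 + 8 + 4 + 2 = 5966 (decimal)
Convert 0b101110101000 (binary) → 2048 + 512 + 256 + 128 + 32 + 8 = 2984 (decimal)
Compare 5966 vs 2984: smaller = 2984
2984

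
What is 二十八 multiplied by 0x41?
Convert 二十八 (Chinese numeral) → 2×10 + 8 = 28 (decimal)
Convert 0x41 (hexadecimal) → 4×16 + 1 = 65 (decimal)
Compute 28 × 65 = 1820
1820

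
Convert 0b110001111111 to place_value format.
Convert 0b110001111111 (binary) → 2048 + 1024 + 64 + 32 + 16 + 8 + 4 + 2 + 1 = 3199 (decimal)
Convert 3199 (decimal) → 3199 = 3×1000 + 1×100 + 9×10 + 9 → 3 thousands, 1 hundred, 9 tens, 9 ones (place-value notation)
3 thousands, 1 hundred, 9 tens, 9 ones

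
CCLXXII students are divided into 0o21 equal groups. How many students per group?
Convert CCLXXII (Roman numeral) → 100 + 100 + 50 + 10 + 10 + 1 + 1 = 272 (decimal)
Convert 0o21 (octal) → 2×8 + 1 = 17 (decimal)
Compute 272 ÷ 17 = 16
16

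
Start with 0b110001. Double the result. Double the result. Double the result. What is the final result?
Convert 0b110001 (binary) → 32 + 16 + 1 = 49 (decimal)
Start: 49
49 × 2 = 98
98 × 2 = 196
196 × 2 = 392
392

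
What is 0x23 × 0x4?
Convert 0x23 (hexadecimal) → 2×16 + 3 = 35 (decimal)
Convert 0x4 (hexadecimal) → 4 (decimal)
Compute 35 × 4 = 140
140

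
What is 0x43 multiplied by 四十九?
Convert 0x43 (hexadecimal) → 4×16 + 3 = 67 (decimal)
Convert 四十九 (Chinese numeral) → 4×10 + 9 = 49 (decimal)
Compute 67 × 49 = 3283
3283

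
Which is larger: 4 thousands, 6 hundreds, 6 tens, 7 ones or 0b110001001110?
Convert 4 thousands, 6 hundreds, 6 tens, 7 ones (place-value notation) → 4×1000 + 6×100 + 6×10 + 7 = 4667 (decimal)
Convert 0b110001001110 (binary) → 2048 + 1024 + 64 + 8 + 4 + 2 = 3150 (decimal)
Compare 4667 vs 3150: larger = 4667
4667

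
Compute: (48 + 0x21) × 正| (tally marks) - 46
Convert 0x21 (hexadecimal) → 2×16 + 1 = 33 (decimal)
Convert 正| (tally marks) → 5 + 1 = 6 (decimal)
Expression in decimal: (48 + 33) × 6 - 46
Parentheses first: 48 + 33 = 81
Multiply: 81 × 6 = 486
Subtract: 486 - 46 = 440
440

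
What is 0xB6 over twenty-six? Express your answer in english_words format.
Convert 0xB6 (hexadecimal) → 11×16 + 6 = 182 (decimal)
Convert twenty-six (English words) → 26 (decimal)
Compute 182 ÷ 26 = 7
Convert 7 (decimal) → seven (English words)
seven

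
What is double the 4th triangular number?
The 4th triangular number = 4×5/2 = 10
Compute 10 × 2 = 20
20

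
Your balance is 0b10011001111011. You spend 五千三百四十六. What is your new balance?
Convert 0b10011001111011 (binary) → 8192 + 1024 + 512 + 64 + 32 + 16 + 8 + 2 + 1 = 9851 (decimal)
Convert 五千三百四十六 (Chinese numeral) → 5×1000 + 3×100 + 4×10 + 6 = 5346 (decimal)
Compute 9851 - 5346 = 4505
4505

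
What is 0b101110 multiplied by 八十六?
Convert 0b101110 (binary) → 32 + 8 + 4 + 2 = 46 (decimal)
Convert 八十六 (Chinese numeral) → 8×10 + 6 = 86 (decimal)
Compute 46 × 86 = 3956
3956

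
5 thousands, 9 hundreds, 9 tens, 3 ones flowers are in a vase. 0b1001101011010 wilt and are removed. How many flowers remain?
Convert 5 thousands, 9 hundreds, 9 tens, 3 ones (place-value notation) → 5×1000 + 9×100 + 9×10 + 3 = 5993 (decimal)
Convert 0b1001101011010 (binary) → 4096 + 512 + 256 + 64 + 16 + 8 + 2 = 4954 (decimal)
Compute 5993 - 4954 = 1039
1039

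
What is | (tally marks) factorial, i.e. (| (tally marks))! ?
Convert | (tally marks) → 1 (decimal)
Compute 1! = 1
1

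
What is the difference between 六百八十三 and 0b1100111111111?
Convert 六百八十三 (Chinese numeral) → 6×100 + 8×10 + 3 = 683 (decimal)
Convert 0b1100111111111 (binary) → 4096 + 2048 + 256 + 128 + 64 + 32 + 16 + 8 + 4 + 2 + 1 = 6655 (decimal)
Difference: |683 - 6655| = 5972
5972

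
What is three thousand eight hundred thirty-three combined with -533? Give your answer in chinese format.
Convert three thousand eight hundred thirty-three (English words) → 3×1000 + 8×100 + 33 = 3833 (decimal)
Compute 3833 + -533 = 3300
Convert 3300 (decimal) → 3300 = 3×1000 + 3×100 → 三千三百 (Chinese numeral)
三千三百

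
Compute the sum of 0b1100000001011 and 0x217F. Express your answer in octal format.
Convert 0b1100000001011 (binary) → 4096 + 2048 + 8 + 2 + 1 = 6155 (decimal)
Convert 0x217F (hexadecimal) → 2×4096 + 1×256 + 7×16 + 15 = 8575 (decimal)
Compute 6155 + 8575 = 14730
Convert 14730 (decimal) → 14730 = 3×4096 + 4×512 + 6×64 + 1×8 + 2 → 0o34612 (octal)
0o34612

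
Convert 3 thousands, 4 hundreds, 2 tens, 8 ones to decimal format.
Convert 3 thousands, 4 hundreds, 2 tens, 8 ones (place-value notation) → 3×1000 + 4×100 + 2×10 + 8 = 3428 (decimal)
3428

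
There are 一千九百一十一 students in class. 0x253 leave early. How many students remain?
Convert 一千九百一十一 (Chinese numeral) → 1×1000 + 9×100 + 1×10 + 1 = 1911 (decimal)
Convert 0x253 (hexadecimal) → 2×256 + 5×16 + 3 = 595 (decimal)
Compute 1911 - 595 = 1316
1316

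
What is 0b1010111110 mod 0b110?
Convert 0b1010111110 (binary) → 512 + 128 + 32 + 16 + 8 + 4 + 2 = 702 (decimal)
Convert 0b110 (binary) → 4 + 2 = 6 (decimal)
Compute 702 mod 6 = 0
0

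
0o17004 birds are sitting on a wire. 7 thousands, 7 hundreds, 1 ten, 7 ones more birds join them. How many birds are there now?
Convert 0o17004 (octal) → 1×4096 + 7×512 + 4 = 7684 (decimal)
Convert 7 thousands, 7 hundreds, 1 ten, 7 ones (place-value notation) → 7×1000 + 7×100 + 1×10 + 7 = 7717 (decimal)
Compute 7684 + 7717 = 15401
15401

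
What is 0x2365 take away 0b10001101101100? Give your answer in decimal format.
Convert 0x2365 (hexadecimal) → 2×4096 + 3×256 + 6×16 + 5 = 9061 (decimal)
Convert 0b10001101101100 (binary) → 8192 + 512 + 256 + 64 + 32 + 8 + 4 = 9068 (decimal)
Compute 9061 - 9068 = -7
-7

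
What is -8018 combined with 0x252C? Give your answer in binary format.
Convert 0x252C (hexadecimal) → 2×4096 + 5×256 + 2×16 + 12 = 9516 (decimal)
Compute -8018 + 9516 = 1498
Convert 1498 (decimal) → 1498 = 1024 + 256 + 128 + 64 + 16 + 8 + 2 → 0b10111011010 (binary)
0b10111011010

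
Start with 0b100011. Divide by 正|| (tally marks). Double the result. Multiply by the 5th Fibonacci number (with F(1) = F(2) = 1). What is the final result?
Convert 0b100011 (binary) → 32 + 2 + 1 = 35 (decimal)
Start: 35
Convert 正|| (tally marks) → 5 + 2 = 7 (decimal)
35 ÷ 7 = 5
5 × 2 = 10
Convert the 5th Fibonacci number (with F(1) = F(2) = 1) (Fibonacci index) → 1, 1, 2, 3, 5 → 5 (decimal)
10 × 5 = 50
50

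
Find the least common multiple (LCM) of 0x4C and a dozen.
Convert 0x4C (hexadecimal) → 4×16 + 12 = 76 (decimal)
Convert a dozen (colloquial) → 12 (decimal)
Compute lcm(76, 12) = 228
228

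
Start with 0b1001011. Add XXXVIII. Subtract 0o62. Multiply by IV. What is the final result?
Convert 0b1001011 (binary) → 64 + 8 + 2 + 1 = 75 (decimal)
Start: 75
Convert XXXVIII (Roman numeral) → 10 + 10 + 10 + 5 + 1 + 1 + 1 = 38 (decimal)
75 + 38 = 113
Convert 0o62 (octal) → 6×8 + 2 = 50 (decimal)
113 - 50 = 63
Convert IV (Roman numeral) → 4 (decimal)
63 × 4 = 252
252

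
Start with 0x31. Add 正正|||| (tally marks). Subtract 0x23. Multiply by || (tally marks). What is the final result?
Convert 0x31 (hexadecimal) → 3×16 + 1 = 49 (decimal)
Start: 49
Convert 正正|||| (tally marks) → 5 + 5 + 4 = 14 (decimal)
49 + 14 = 63
Convert 0x23 (hexadecimal) → 2×16 + 3 = 35 (decimal)
63 - 35 = 28
Convert || (tally marks) → 2 (decimal)
28 × 2 = 56
56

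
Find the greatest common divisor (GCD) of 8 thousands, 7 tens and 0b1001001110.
Convert 8 thousands, 7 tens (place-value notation) → 8×1000 + 7×10 = 8070 (decimal)
Convert 0b1001001110 (binary) → 512 + 64 + 8 + 4 + 2 = 590 (decimal)
Compute gcd(8070, 590) = 10
10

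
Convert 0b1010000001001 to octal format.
Convert 0b1010000001001 (binary) → 4096 + 1024 + 8 + 1 = 5129 (decimal)
Convert 5129 (decimal) → 5129 = 1×4096 + 2×512 + 1×8 + 1 → 0o12011 (octal)
0o12011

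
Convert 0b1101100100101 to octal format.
Convert 0b1101100100101 (binary) → 4096 + 2048 + 512 + 256 + 32 + 4 + 1 = 6949 (decimal)
Convert 6949 (decimal) → 6949 = 1×4096 + 5×512 + 4×64 + 4×8 + 5 → 0o15445 (octal)
0o15445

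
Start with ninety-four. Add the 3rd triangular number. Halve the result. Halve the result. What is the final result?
Convert ninety-four (English words) → 94 (decimal)
Start: 94
Convert the 3rd triangular number (triangular index) → 3×4/2 = 6 (decimal)
94 + 6 = 100
100 ÷ 2 = 50
50 ÷ 2 = 25
25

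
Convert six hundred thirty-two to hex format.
Convert six hundred thirty-two (English words) → 6×100 + 32 = 632 (decimal)
Convert 632 (decimal) → 632 = 2×256 + 7×16 + 8 → 0x278 (hexadecimal)
0x278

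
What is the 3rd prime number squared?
The 3rd prime number = 5
Compute 5² = 5 × 5 = 25
25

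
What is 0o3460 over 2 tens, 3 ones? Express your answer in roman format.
Convert 0o3460 (octal) → 3×512 + 4×64 + 6×8 = 1840 (decimal)
Convert 2 tens, 3 ones (place-value notation) → 2×10 + 3 = 23 (decimal)
Compute 1840 ÷ 23 = 80
Convert 80 (decimal) → 80 = 50 + 10 + 10 + 10 → LXXX (Roman numeral)
LXXX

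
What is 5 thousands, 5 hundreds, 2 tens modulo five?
Convert 5 thousands, 5 hundreds, 2 tens (place-value notation) → 5×1000 + 5×100 + 2×10 = 5520 (decimal)
Convert five (English words) → 5 (decimal)
Compute 5520 mod 5 = 0
0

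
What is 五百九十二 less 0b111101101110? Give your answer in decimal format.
Convert 五百九十二 (Chinese numeral) → 5×100 + 9×10 + 2 = 592 (decimal)
Convert 0b111101101110 (binary) → 2048 + 1024 + 512 + 256 + 64 + 32 + 8 + 4 + 2 = 3950 (decimal)
Compute 592 - 3950 = -3358
-3358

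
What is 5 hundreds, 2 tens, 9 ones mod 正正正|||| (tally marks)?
Convert 5 hundreds, 2 tens, 9 ones (place-value notation) → 5×100 + 2×10 + 9 = 529 (decimal)
Convert 正正正|||| (tally marks) → 5 + 5 + 5 + 4 = 19 (decimal)
Compute 529 mod 19 = 16
16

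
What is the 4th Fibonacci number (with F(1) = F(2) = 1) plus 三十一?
The 4th Fibonacci number (with F(1) = F(2) = 1): 1, 1, 2, 3 → 3
Convert 三十一 (Chinese numeral) → 3×10 + 1 = 31 (decimal)
Compute 3 + 31 = 34
34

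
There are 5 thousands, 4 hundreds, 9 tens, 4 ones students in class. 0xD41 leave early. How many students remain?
Convert 5 thousands, 4 hundreds, 9 tens, 4 ones (place-value notation) → 5×1000 + 4×100 + 9×10 + 4 = 5494 (decimal)
Convert 0xD41 (hexadecimal) → 13×256 + 4×16 + 1 = 3393 (decimal)
Compute 5494 - 3393 = 2101
2101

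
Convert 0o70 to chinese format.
Convert 0o70 (octal) → 7×8 = 56 (decimal)
Convert 56 (decimal) → 56 = 5×10 + 6 → 五十六 (Chinese numeral)
五十六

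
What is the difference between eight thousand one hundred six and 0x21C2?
Convert eight thousand one hundred six (English words) → 8×1000 + 1×100 + 6 = 8106 (decimal)
Convert 0x21C2 (hexadecimal) → 2×4096 + 1×256 + 12×16 + 2 = 8642 (decimal)
Difference: |8106 - 8642| = 536
536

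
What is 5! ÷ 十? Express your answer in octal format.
Convert 5! (factorial) → 120 (decimal)
Convert 十 (Chinese numeral) → 1×10 = 10 (decimal)
Compute 120 ÷ 10 = 12
Convert 12 (decimal) → 12 = 1×8 + 4 → 0o14 (octal)
0o14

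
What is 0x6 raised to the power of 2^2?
Convert 0x6 (hexadecimal) → 6 (decimal)
Convert 2^2 (power) → 4 (decimal)
Compute 6 ^ 4 = 1296
1296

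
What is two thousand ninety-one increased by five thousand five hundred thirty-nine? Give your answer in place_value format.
Convert two thousand ninety-one (English words) → 2×1000 + 91 = 2091 (decimal)
Convert five thousand five hundred thirty-nine (English words) → 5×1000 + 5×100 + 39 = 5539 (decimal)
Compute 2091 + 5539 = 7630
Convert 7630 (decimal) → 7630 = 7×1000 + 6×100 + 3×10 → 7 thousands, 6 hundreds, 3 tens (place-value notation)
7 thousands, 6 hundreds, 3 tens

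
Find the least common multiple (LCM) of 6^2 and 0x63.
Convert 6^2 (power) → 36 (decimal)
Convert 0x63 (hexadecimal) → 6×16 + 3 = 99 (decimal)
Compute lcm(36, 99) = 396
396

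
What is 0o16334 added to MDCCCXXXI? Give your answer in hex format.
Convert 0o16334 (octal) → 1×4096 + 6×512 + 3×64 + 3×8 + 4 = 7388 (decimal)
Convert MDCCCXXXI (Roman numeral) → 1000 + 500 + 100 + 100 + 100 + 10 + 10 + 10 + 1 = 1831 (decimal)
Compute 7388 + 1831 = 9219
Convert 9219 (decimal) → 9219 = 2×4096 + 4×256 + 3 → 0x2403 (hexadecimal)
0x2403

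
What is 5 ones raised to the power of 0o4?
Convert 5 ones (place-value notation) → 5 (decimal)
Convert 0o4 (octal) → 4 (decimal)
Compute 5 ^ 4 = 625
625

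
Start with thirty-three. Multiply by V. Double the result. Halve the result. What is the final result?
Convert thirty-three (English words) → 33 (decimal)
Start: 33
Convert V (Roman numeral) → 5 (decimal)
33 × 5 = 165
165 × 2 = 330
330 ÷ 2 = 165
165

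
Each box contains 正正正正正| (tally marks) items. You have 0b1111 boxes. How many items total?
Convert 正正正正正| (tally marks) → 5 + 5 + 5 + 5 + 5 + 1 = 26 (decimal)
Convert 0b1111 (binary) → 8 + 4 + 2 + 1 = 15 (decimal)
Compute 26 × 15 = 390
390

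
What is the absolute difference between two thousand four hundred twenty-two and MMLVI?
Convert two thousand four hundred twenty-two (English words) → 2×1000 + 4×100 + 22 = 2422 (decimal)
Convert MMLVI (Roman numeral) → 1000 + 1000 + 50 + 5 + 1 = 2056 (decimal)
Compute |2422 - 2056| = 366
366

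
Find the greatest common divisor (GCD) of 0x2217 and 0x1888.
Convert 0x2217 (hexadecimal) → 2×4096 + 2×256 + 1×16 + 7 = 8727 (decimal)
Convert 0x1888 (hexadecimal) → 1×4096 + 8×256 + 8×16 + 8 = 6280 (decimal)
Compute gcd(8727, 6280) = 1
1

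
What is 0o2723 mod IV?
Convert 0o2723 (octal) → 2×512 + 7×64 + 2×8 + 3 = 1491 (decimal)
Convert IV (Roman numeral) → 4 (decimal)
Compute 1491 mod 4 = 3
3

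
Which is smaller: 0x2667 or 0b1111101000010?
Convert 0x2667 (hexadecimal) → 2×4096 + 6×256 + 6×16 + 7 = 9831 (decimal)
Convert 0b1111101000010 (binary) → 4096 + 2048 + 1024 + 512 + 256 + 64 + 2 = 8002 (decimal)
Compare 9831 vs 8002: smaller = 8002
8002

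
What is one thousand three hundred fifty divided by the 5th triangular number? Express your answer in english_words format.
Convert one thousand three hundred fifty (English words) → 1×1000 + 3×100 + 50 = 1350 (decimal)
Convert the 5th triangular number (triangular index) → 5×6/2 = 15 (decimal)
Compute 1350 ÷ 15 = 90
Convert 90 (decimal) → ninety (English words)
ninety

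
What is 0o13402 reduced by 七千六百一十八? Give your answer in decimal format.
Convert 0o13402 (octal) → 1×4096 + 3×512 + 4×64 + 2 = 5890 (decimal)
Convert 七千六百一十八 (Chinese numeral) → 7×1000 + 6×100 + 1×10 + 8 = 7618 (decimal)
Compute 5890 - 7618 = -1728
-1728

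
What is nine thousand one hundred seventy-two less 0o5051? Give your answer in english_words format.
Convert nine thousand one hundred seventy-two (English words) → 9×1000 + 1×100 + 72 = 9172 (decimal)
Convert 0o5051 (octal) → 5×512 + 5×8 + 1 = 2601 (decimal)
Compute 9172 - 2601 = 6571
Convert 6571 (decimal) → 6571 = 6×1000 + 5×100 + 71 → six thousand five hundred seventy-one (English words)
six thousand five hundred seventy-one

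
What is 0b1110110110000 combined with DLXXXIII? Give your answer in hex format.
Convert 0b1110110110000 (binary) → 4096 + 2048 + 1024 + 256 + 128 + 32 + 16 = 7600 (decimal)
Convert DLXXXIII (Roman numeral) → 500 + 50 + 10 + 10 + 10 + 1 + 1 + 1 = 583 (decimal)
Compute 7600 + 583 = 8183
Convert 8183 (decimal) → 8183 = 1×4096 + 15×256 + 15×16 + 7 → 0x1FF7 (hexadecimal)
0x1FF7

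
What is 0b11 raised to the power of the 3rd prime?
Convert 0b11 (binary) → 2 + 1 = 3 (decimal)
Convert the 3rd prime (prime index) → 5 (decimal)
Compute 3 ^ 5 = 243
243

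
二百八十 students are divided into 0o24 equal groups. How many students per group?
Convert 二百八十 (Chinese numeral) → 2×100 + 8×10 = 280 (decimal)
Convert 0o24 (octal) → 2×8 + 4 = 20 (decimal)
Compute 280 ÷ 20 = 14
14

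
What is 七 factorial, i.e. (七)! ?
Convert 七 (Chinese numeral) → 7 (decimal)
Compute 7! = 5040
5040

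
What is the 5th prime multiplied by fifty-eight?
Convert the 5th prime (prime index) → 11 (decimal)
Convert fifty-eight (English words) → 58 (decimal)
Compute 11 × 58 = 638
638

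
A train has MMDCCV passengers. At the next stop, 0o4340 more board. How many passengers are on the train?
Convert MMDCCV (Roman numeral) → 1000 + 1000 + 500 + 100 + 100 + 5 = 2705 (decimal)
Convert 0o4340 (octal) → 4×512 + 3×64 + 4×8 = 2272 (decimal)
Compute 2705 + 2272 = 4977
4977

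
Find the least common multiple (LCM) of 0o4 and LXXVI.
Convert 0o4 (octal) → 4 (decimal)
Convert LXXVI (Roman numeral) → 50 + 10 + 10 + 5 + 1 = 76 (decimal)
Compute lcm(4, 76) = 76
76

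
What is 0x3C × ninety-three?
Convert 0x3C (hexadecimal) → 3×16 + 12 = 60 (decimal)
Convert ninety-three (English words) → 93 (decimal)
Compute 60 × 93 = 5580
5580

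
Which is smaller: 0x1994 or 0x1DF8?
Convert 0x1994 (hexadecimal) → 1×4096 + 9×256 + 9×16 + 4 = 6548 (decimal)
Convert 0x1DF8 (hexadecimal) → 1×4096 + 13×256 + 15×16 + 8 = 7672 (decimal)
Compare 6548 vs 7672: smaller = 6548
6548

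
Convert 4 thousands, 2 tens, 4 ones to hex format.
Convert 4 thousands, 2 tens, 4 ones (place-value notation) → 4×1000 + 2×10 + 4 = 4024 (decimal)
Convert 4024 (decimal) → 4024 = 15×256 + 11×16 + 8 → 0xFB8 (hexadecimal)
0xFB8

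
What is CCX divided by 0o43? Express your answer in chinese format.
Convert CCX (Roman numeral) → 100 + 100 + 10 = 210 (decimal)
Convert 0o43 (octal) → 4×8 + 3 = 35 (decimal)
Compute 210 ÷ 35 = 6
Convert 6 (decimal) → 六 (Chinese numeral)
六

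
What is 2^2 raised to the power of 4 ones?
Convert 2^2 (power) → 4 (decimal)
Convert 4 ones (place-value notation) → 4 (decimal)
Compute 4 ^ 4 = 256
256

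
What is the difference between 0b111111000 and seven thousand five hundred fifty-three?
Convert 0b111111000 (binary) → 256 + 128 + 64 + 32 + 16 + 8 = 504 (decimal)
Convert seven thousand five hundred fifty-three (English words) → 7×1000 + 5×100 + 53 = 7553 (decimal)
Difference: |504 - 7553| = 7049
7049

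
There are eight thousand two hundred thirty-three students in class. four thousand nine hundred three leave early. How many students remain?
Convert eight thousand two hundred thirty-three (English words) → 8×1000 + 2×100 + 33 = 8233 (decimal)
Convert four thousand nine hundred three (English words) → 4×1000 + 9×100 + 3 = 4903 (decimal)
Compute 8233 - 4903 = 3330
3330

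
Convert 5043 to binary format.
Convert 5043 (decimal) → 5043 = 4096 + 512 + 256 + 128 + 32 + 16 + 2 + 1 → 0b1001110110011 (binary)
0b1001110110011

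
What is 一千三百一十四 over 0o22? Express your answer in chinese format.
Convert 一千三百一十四 (Chinese numeral) → 1×1000 + 3×100 + 1×10 + 4 = 1314 (decimal)
Convert 0o22 (octal) → 2×8 + 2 = 18 (decimal)
Compute 1314 ÷ 18 = 73
Convert 73 (decimal) → 73 = 7×10 + 3 → 七十三 (Chinese numeral)
七十三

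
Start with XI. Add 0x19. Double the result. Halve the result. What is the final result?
Convert XI (Roman numeral) → 10 + 1 = 11 (decimal)
Start: 11
Convert 0x19 (hexadecimal) → 1×16 + 9 = 25 (decimal)
11 + 25 = 36
36 × 2 = 72
72 ÷ 2 = 36
36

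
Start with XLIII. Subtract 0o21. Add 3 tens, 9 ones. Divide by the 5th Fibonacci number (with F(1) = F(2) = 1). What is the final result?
Convert XLIII (Roman numeral) → 40 + 1 + 1 + 1 = 43 (decimal)
Start: 43
Convert 0o21 (octal) → 2×8 + 1 = 17 (decimal)
43 - 17 = 26
Convert 3 tens, 9 ones (place-value notation) → 3×10 + 9 = 39 (decimal)
26 + 39 = 65
Convert the 5th Fibonacci number (with F(1) = F(2) = 1) (Fibonacci index) → 1, 1, 2, 3, 5 → 5 (decimal)
65 ÷ 5 = 13
13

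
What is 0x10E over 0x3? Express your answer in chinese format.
Convert 0x10E (hexadecimal) → 1×256 + 14 = 270 (decimal)
Convert 0x3 (hexadecimal) → 3 (decimal)
Compute 270 ÷ 3 = 90
Convert 90 (decimal) → 90 = 9×10 → 九十 (Chinese numeral)
九十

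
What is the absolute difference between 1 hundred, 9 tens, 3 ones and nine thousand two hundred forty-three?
Convert 1 hundred, 9 tens, 3 ones (place-value notation) → 1×100 + 9×10 + 3 = 193 (decimal)
Convert nine thousand two hundred forty-three (English words) → 9×1000 + 2×100 + 43 = 9243 (decimal)
Compute |193 - 9243| = 9050
9050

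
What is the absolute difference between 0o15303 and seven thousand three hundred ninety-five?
Convert 0o15303 (octal) → 1×4096 + 5×512 + 3×64 + 3 = 6851 (decimal)
Convert seven thousand three hundred ninety-five (English words) → 7×1000 + 3×100 + 95 = 7395 (decimal)
Compute |6851 - 7395| = 544
544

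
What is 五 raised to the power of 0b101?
Convert 五 (Chinese numeral) → 5 (decimal)
Convert 0b101 (binary) → 4 + 1 = 5 (decimal)
Compute 5 ^ 5 = 3125
3125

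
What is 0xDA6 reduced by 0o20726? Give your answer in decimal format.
Convert 0xDA6 (hexadecimal) → 13×256 + 10×16 + 6 = 3494 (decimal)
Convert 0o20726 (octal) → 2×4096 + 7×64 + 2×8 + 6 = 8662 (decimal)
Compute 3494 - 8662 = -5168
-5168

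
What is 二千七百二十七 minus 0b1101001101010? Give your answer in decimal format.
Convert 二千七百二十七 (Chinese numeral) → 2×1000 + 7×100 + 2×10 + 7 = 2727 (decimal)
Convert 0b1101001101010 (binary) → 4096 + 2048 + 512 + 64 + 32 + 8 + 2 = 6762 (decimal)
Compute 2727 - 6762 = -4035
-4035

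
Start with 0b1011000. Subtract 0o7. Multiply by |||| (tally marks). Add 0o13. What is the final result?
Convert 0b1011000 (binary) → 64 + 16 + 8 = 88 (decimal)
Start: 88
Convert 0o7 (octal) → 7 (decimal)
88 - 7 = 81
Convert |||| (tally marks) → 4 (decimal)
81 × 4 = 324
Convert 0o13 (octal) → 1×8 + 3 = 11 (decimal)
324 + 11 = 335
335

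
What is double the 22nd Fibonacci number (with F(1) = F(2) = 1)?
The 22nd Fibonacci number (with F(1) = F(2) = 1) = 17711
Compute 17711 × 2 = 35422
35422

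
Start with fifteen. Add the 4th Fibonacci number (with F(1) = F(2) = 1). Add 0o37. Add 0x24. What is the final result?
Convert fifteen (English words) → 15 (decimal)
Start: 15
Convert the 4th Fibonacci number (with F(1) = F(2) = 1) (Fibonacci index) → 1, 1, 2, 3 → 3 (decimal)
15 + 3 = 18
Convert 0o37 (octal) → 3×8 + 7 = 31 (decimal)
18 + 31 = 49
Convert 0x24 (hexadecimal) → 2×16 + 4 = 36 (decimal)
49 + 36 = 85
85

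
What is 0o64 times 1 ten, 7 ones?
Convert 0o64 (octal) → 6×8 + 4 = 52 (decimal)
Convert 1 ten, 7 ones (place-value notation) → 1×10 + 7 = 17 (decimal)
Compute 52 × 17 = 884
884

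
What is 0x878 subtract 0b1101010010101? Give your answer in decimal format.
Convert 0x878 (hexadecimal) → 8×256 + 7×16 + 8 = 2168 (decimal)
Convert 0b1101010010101 (binary) → 4096 + 2048 + 512 + 128 + 16 + 4 + 1 = 6805 (decimal)
Compute 2168 - 6805 = -4637
-4637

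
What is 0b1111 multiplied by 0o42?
Convert 0b1111 (binary) → 8 + 4 + 2 + 1 = 15 (decimal)
Convert 0o42 (octal) → 4×8 + 2 = 34 (decimal)
Compute 15 × 34 = 510
510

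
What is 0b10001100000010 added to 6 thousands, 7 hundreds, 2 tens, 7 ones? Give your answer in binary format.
Convert 0b10001100000010 (binary) → 8192 + 512 + 256 + 2 = 8962 (decimal)
Convert 6 thousands, 7 hundreds, 2 tens, 7 ones (place-value notation) → 6×1000 + 7×100 + 2×10 + 7 = 6727 (decimal)
Compute 8962 + 6727 = 15689
Convert 15689 (decimal) → 15689 = 8192 + 4096 + 2048 + 1024 + 256 + 64 + 8 + 1 → 0b11110101001001 (binary)
0b11110101001001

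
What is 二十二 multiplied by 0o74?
Convert 二十二 (Chinese numeral) → 2×10 + 2 = 22 (decimal)
Convert 0o74 (octal) → 7×8 + 4 = 60 (decimal)
Compute 22 × 60 = 1320
1320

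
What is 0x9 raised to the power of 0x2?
Convert 0x9 (hexadecimal) → 9 (decimal)
Convert 0x2 (hexadecimal) → 2 (decimal)
Compute 9 ^ 2 = 81
81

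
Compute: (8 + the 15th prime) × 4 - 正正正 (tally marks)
Convert the 15th prime (prime index) → 47 (decimal)
Convert 正正正 (tally marks) → 5 + 5 + 5 = 15 (decimal)
Expression in decimal: (8 + 47) × 4 - 15
Parentheses first: 8 + 47 = 55
Multiply: 55 × 4 = 220
Subtract: 220 - 15 = 205
205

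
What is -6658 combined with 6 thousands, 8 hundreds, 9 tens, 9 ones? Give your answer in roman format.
Convert 6 thousands, 8 hundreds, 9 tens, 9 ones (place-value notation) → 6×1000 + 8×100 + 9×10 + 9 = 6899 (decimal)
Compute -6658 + 6899 = 241
Convert 241 (decimal) → 241 = 100 + 100 + 40 + 1 → CCXLI (Roman numeral)
CCXLI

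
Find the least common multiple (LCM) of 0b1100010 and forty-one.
Convert 0b1100010 (binary) → 64 + 32 + 2 = 98 (decimal)
Convert forty-one (English words) → 41 (decimal)
Compute lcm(98, 41) = 4018
4018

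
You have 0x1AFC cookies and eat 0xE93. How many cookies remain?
Convert 0x1AFC (hexadecimal) → 1×4096 + 10×256 + 15×16 + 12 = 6908 (decimal)
Convert 0xE93 (hexadecimal) → 14×256 + 9×16 + 3 = 3731 (decimal)
Compute 6908 - 3731 = 3177
3177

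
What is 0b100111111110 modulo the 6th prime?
Convert 0b100111111110 (binary) → 2048 + 256 + 128 + 64 + 32 + 16 + 8 + 4 + 2 = 2558 (decimal)
Convert the 6th prime (prime index) → 13 (decimal)
Compute 2558 mod 13 = 10
10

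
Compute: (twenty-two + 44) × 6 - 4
Convert twenty-two (English words) → 22 (decimal)
Expression in decimal: (22 + 44) × 6 - 4
Parentheses first: 22 + 44 = 66
Multiply: 66 × 6 = 396
Subtract: 396 - 4 = 392
392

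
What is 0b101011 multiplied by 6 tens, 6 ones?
Convert 0b101011 (binary) → 32 + 8 + 2 + 1 = 43 (decimal)
Convert 6 tens, 6 ones (place-value notation) → 6×10 + 6 = 66 (decimal)
Compute 43 × 66 = 2838
2838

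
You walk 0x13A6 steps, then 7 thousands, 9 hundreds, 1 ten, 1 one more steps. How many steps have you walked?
Convert 0x13A6 (hexadecimal) → 1×4096 + 3×256 + 10×16 + 6 = 5030 (decimal)
Convert 7 thousands, 9 hundreds, 1 ten, 1 one (place-value notation) → 7×1000 + 9×100 + 1×10 + 1 = 7911 (decimal)
Compute 5030 + 7911 = 12941
12941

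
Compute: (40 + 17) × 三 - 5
Convert 三 (Chinese numeral) → 3 (decimal)
Expression in decimal: (40 + 17) × 3 - 5
Parentheses first: 40 + 17 = 57
Multiply: 57 × 3 = 171
Subtract: 171 - 5 = 166
166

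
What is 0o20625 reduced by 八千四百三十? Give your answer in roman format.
Convert 0o20625 (octal) → 2×4096 + 6×64 + 2×8 + 5 = 8597 (decimal)
Convert 八千四百三十 (Chinese numeral) → 8×1000 + 4×100 + 3×10 = 8430 (decimal)
Compute 8597 - 8430 = 167
Convert 167 (decimal) → 167 = 100 + 50 + 10 + 5 + 1 + 1 → CLXVII (Roman numeral)
CLXVII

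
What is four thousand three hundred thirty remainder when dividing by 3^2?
Convert four thousand three hundred thirty (English words) → 4×1000 + 3×100 + 30 = 4330 (decimal)
Convert 3^2 (power) → 9 (decimal)
Compute 4330 mod 9 = 1
1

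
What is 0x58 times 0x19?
Convert 0x58 (hexadecimal) → 5×16 + 8 = 88 (decimal)
Convert 0x19 (hexadecimal) → 1×16 + 9 = 25 (decimal)
Compute 88 × 25 = 2200
2200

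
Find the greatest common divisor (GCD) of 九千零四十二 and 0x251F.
Convert 九千零四十二 (Chinese numeral) → 9×1000 + 4×10 + 2 = 9042 (decimal)
Convert 0x251F (hexadecimal) → 2×4096 + 5×256 + 1×16 + 15 = 9503 (decimal)
Compute gcd(9042, 9503) = 1
1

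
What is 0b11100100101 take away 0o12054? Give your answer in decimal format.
Convert 0b11100100101 (binary) → 1024 + 512 + 256 + 32 + 4 + 1 = 1829 (decimal)
Convert 0o12054 (octal) → 1×4096 + 2×512 + 5×8 + 4 = 5164 (decimal)
Compute 1829 - 5164 = -3335
-3335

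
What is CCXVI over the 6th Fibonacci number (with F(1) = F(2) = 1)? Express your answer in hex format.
Convert CCXVI (Roman numeral) → 100 + 100 + 10 + 5 + 1 = 216 (decimal)
Convert the 6th Fibonacci number (with F(1) = F(2) = 1) (Fibonacci index) → 1, 1, 2, 3, 5, 8 → 8 (decimal)
Compute 216 ÷ 8 = 27
Convert 27 (decimal) → 27 = 1×16 + 11 → 0x1B (hexadecimal)
0x1B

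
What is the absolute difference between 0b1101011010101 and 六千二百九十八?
Convert 0b1101011010101 (binary) → 4096 + 2048 + 512 + 128 + 64 + 16 + 4 + 1 = 6869 (decimal)
Convert 六千二百九十八 (Chinese numeral) → 6×1000 + 2×100 + 9×10 + 8 = 6298 (decimal)
Compute |6869 - 6298| = 571
571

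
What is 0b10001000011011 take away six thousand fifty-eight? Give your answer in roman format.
Convert 0b10001000011011 (binary) → 8192 + 512 + 16 + 8 + 2 + 1 = 8731 (decimal)
Convert six thousand fifty-eight (English words) → 6×1000 + 58 = 6058 (decimal)
Compute 8731 - 6058 = 2673
Convert 2673 (decimal) → 2673 = 1000 + 1000 + 500 + 100 + 50 + 10 + 10 + 1 + 1 + 1 → MMDCLXXIII (Roman numeral)
MMDCLXXIII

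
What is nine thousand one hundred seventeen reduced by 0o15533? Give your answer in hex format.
Convert nine thousand one hundred seventeen (English words) → 9×1000 + 1×100 + 17 = 9117 (decimal)
Convert 0o15533 (octal) → 1×4096 + 5×512 + 5×64 + 3×8 + 3 = 7003 (decimal)
Compute 9117 - 7003 = 2114
Convert 2114 (decimal) → 2114 = 8×256 + 4×16 + 2 → 0x842 (hexadecimal)
0x842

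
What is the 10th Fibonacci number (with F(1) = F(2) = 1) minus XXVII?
The 10th Fibonacci number (with F(1) = F(2) = 1): 1, 1, 2, 3, 5, 8, 13, 21, 34, 55 → 55
Convert XXVII (Roman numeral) → 10 + 10 + 5 + 1 + 1 = 27 (decimal)
Compute 55 - 27 = 28
28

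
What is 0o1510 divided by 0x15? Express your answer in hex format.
Convert 0o1510 (octal) → 1×512 + 5×64 + 1×8 = 840 (decimal)
Convert 0x15 (hexadecimal) → 1×16 + 5 = 21 (decimal)
Compute 840 ÷ 21 = 40
Convert 40 (decimal) → 40 = 2×16 + 8 → 0x28 (hexadecimal)
0x28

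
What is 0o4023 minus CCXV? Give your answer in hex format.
Convert 0o4023 (octal) → 4×512 + 2×8 + 3 = 2067 (decimal)
Convert CCXV (Roman numeral) → 100 + 100 + 10 + 5 = 215 (decimal)
Compute 2067 - 215 = 1852
Convert 1852 (decimal) → 1852 = 7×256 + 3×16 + 12 → 0x73C (hexadecimal)
0x73C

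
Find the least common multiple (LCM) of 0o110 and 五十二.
Convert 0o110 (octal) → 1×64 + 1×8 = 72 (decimal)
Convert 五十二 (Chinese numeral) → 5×10 + 2 = 52 (decimal)
Compute lcm(72, 52) = 936
936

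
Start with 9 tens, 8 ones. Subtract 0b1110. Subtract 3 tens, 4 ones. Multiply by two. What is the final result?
Convert 9 tens, 8 ones (place-value notation) → 9×10 + 8 = 98 (decimal)
Start: 98
Convert 0b1110 (binary) → 8 + 4 + 2 = 14 (decimal)
98 - 14 = 84
Convert 3 tens, 4 ones (place-value notation) → 3×10 + 4 = 34 (decimal)
84 - 34 = 50
Convert two (English words) → 2 (decimal)
50 × 2 = 100
100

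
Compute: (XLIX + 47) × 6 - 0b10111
Convert XLIX (Roman numeral) → 40 + 9 = 49 (decimal)
Convert 0b10111 (binary) → 16 + 4 + 2 + 1 = 23 (decimal)
Expression in decimal: (49 + 47) × 6 - 23
Parentheses first: 49 + 47 = 96
Multiply: 96 × 6 = 576
Subtract: 576 - 23 = 553
553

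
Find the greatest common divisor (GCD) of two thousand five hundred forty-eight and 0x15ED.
Convert two thousand five hundred forty-eight (English words) → 2×1000 + 5×100 + 48 = 2548 (decimal)
Convert 0x15ED (hexadecimal) → 1×4096 + 5×256 + 14×16 + 13 = 5613 (decimal)
Compute gcd(2548, 5613) = 1
1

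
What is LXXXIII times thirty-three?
Convert LXXXIII (Roman numeral) → 50 + 10 + 10 + 10 + 1 + 1 + 1 = 83 (decimal)
Convert thirty-three (English words) → 33 (decimal)
Compute 83 × 33 = 2739
2739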